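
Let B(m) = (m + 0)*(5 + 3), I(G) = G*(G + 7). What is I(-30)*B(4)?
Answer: 22080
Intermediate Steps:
I(G) = G*(7 + G)
B(m) = 8*m (B(m) = m*8 = 8*m)
I(-30)*B(4) = (-30*(7 - 30))*(8*4) = -30*(-23)*32 = 690*32 = 22080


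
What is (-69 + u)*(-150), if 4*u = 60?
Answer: 8100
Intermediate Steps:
u = 15 (u = (1/4)*60 = 15)
(-69 + u)*(-150) = (-69 + 15)*(-150) = -54*(-150) = 8100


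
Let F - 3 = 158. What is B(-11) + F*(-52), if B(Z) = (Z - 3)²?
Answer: -8176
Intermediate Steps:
F = 161 (F = 3 + 158 = 161)
B(Z) = (-3 + Z)²
B(-11) + F*(-52) = (-3 - 11)² + 161*(-52) = (-14)² - 8372 = 196 - 8372 = -8176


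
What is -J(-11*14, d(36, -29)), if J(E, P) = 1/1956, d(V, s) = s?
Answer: -1/1956 ≈ -0.00051125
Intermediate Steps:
J(E, P) = 1/1956
-J(-11*14, d(36, -29)) = -1*1/1956 = -1/1956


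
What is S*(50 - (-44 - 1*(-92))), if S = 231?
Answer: 462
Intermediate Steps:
S*(50 - (-44 - 1*(-92))) = 231*(50 - (-44 - 1*(-92))) = 231*(50 - (-44 + 92)) = 231*(50 - 1*48) = 231*(50 - 48) = 231*2 = 462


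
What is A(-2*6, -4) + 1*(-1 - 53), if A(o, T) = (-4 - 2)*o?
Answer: 18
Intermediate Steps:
A(o, T) = -6*o
A(-2*6, -4) + 1*(-1 - 53) = -(-12)*6 + 1*(-1 - 53) = -6*(-12) + 1*(-54) = 72 - 54 = 18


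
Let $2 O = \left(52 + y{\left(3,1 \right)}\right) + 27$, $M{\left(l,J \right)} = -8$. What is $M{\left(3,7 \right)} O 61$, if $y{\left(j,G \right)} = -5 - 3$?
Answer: $-17324$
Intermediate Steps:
$y{\left(j,G \right)} = -8$
$O = \frac{71}{2}$ ($O = \frac{\left(52 - 8\right) + 27}{2} = \frac{44 + 27}{2} = \frac{1}{2} \cdot 71 = \frac{71}{2} \approx 35.5$)
$M{\left(3,7 \right)} O 61 = \left(-8\right) \frac{71}{2} \cdot 61 = \left(-284\right) 61 = -17324$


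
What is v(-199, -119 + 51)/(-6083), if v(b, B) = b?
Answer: 199/6083 ≈ 0.032714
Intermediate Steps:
v(-199, -119 + 51)/(-6083) = -199/(-6083) = -199*(-1/6083) = 199/6083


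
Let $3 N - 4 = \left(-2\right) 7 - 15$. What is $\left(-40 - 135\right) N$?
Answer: $\frac{4375}{3} \approx 1458.3$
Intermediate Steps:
$N = - \frac{25}{3}$ ($N = \frac{4}{3} + \frac{\left(-2\right) 7 - 15}{3} = \frac{4}{3} + \frac{-14 - 15}{3} = \frac{4}{3} + \frac{1}{3} \left(-29\right) = \frac{4}{3} - \frac{29}{3} = - \frac{25}{3} \approx -8.3333$)
$\left(-40 - 135\right) N = \left(-40 - 135\right) \left(- \frac{25}{3}\right) = \left(-175\right) \left(- \frac{25}{3}\right) = \frac{4375}{3}$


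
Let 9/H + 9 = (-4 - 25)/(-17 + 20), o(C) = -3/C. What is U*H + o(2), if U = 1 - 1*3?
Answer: -15/28 ≈ -0.53571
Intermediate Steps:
U = -2 (U = 1 - 3 = -2)
H = -27/56 (H = 9/(-9 + (-4 - 25)/(-17 + 20)) = 9/(-9 - 29/3) = 9/(-56/3) = 9*(-3/56) = -27/56 ≈ -0.48214)
U*H + o(2) = -2*(-27/56) - 3/2 = 27/28 - 3*1/2 = 27/28 - 3/2 = -15/28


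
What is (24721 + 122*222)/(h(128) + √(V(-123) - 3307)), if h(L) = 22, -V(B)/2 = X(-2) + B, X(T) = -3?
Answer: 1139710/3539 - 51805*I*√3055/3539 ≈ 322.04 - 809.09*I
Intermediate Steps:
V(B) = 6 - 2*B (V(B) = -2*(-3 + B) = 6 - 2*B)
(24721 + 122*222)/(h(128) + √(V(-123) - 3307)) = (24721 + 122*222)/(22 + √((6 - 2*(-123)) - 3307)) = (24721 + 27084)/(22 + √((6 + 246) - 3307)) = 51805/(22 + √(252 - 3307)) = 51805/(22 + √(-3055)) = 51805/(22 + I*√3055)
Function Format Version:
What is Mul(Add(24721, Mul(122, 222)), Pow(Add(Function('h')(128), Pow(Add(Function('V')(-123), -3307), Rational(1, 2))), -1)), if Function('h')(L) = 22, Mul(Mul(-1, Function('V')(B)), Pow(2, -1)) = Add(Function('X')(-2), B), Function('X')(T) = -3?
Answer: Add(Rational(1139710, 3539), Mul(Rational(-51805, 3539), I, Pow(3055, Rational(1, 2)))) ≈ Add(322.04, Mul(-809.09, I))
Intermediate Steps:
Function('V')(B) = Add(6, Mul(-2, B)) (Function('V')(B) = Mul(-2, Add(-3, B)) = Add(6, Mul(-2, B)))
Mul(Add(24721, Mul(122, 222)), Pow(Add(Function('h')(128), Pow(Add(Function('V')(-123), -3307), Rational(1, 2))), -1)) = Mul(Add(24721, Mul(122, 222)), Pow(Add(22, Pow(Add(Add(6, Mul(-2, -123)), -3307), Rational(1, 2))), -1)) = Mul(Add(24721, 27084), Pow(Add(22, Pow(Add(Add(6, 246), -3307), Rational(1, 2))), -1)) = Mul(51805, Pow(Add(22, Pow(Add(252, -3307), Rational(1, 2))), -1)) = Mul(51805, Pow(Add(22, Pow(-3055, Rational(1, 2))), -1)) = Mul(51805, Pow(Add(22, Mul(I, Pow(3055, Rational(1, 2)))), -1))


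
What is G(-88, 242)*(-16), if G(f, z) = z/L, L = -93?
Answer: 3872/93 ≈ 41.634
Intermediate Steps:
G(f, z) = -z/93 (G(f, z) = z/(-93) = z*(-1/93) = -z/93)
G(-88, 242)*(-16) = -1/93*242*(-16) = -242/93*(-16) = 3872/93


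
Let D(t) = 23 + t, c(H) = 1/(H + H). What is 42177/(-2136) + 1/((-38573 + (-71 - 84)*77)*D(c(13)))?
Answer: -106336277435/5385263976 ≈ -19.746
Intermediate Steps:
c(H) = 1/(2*H)
42177/(-2136) + 1/((-38573 + (-71 - 84)*77)*D(c(13))) = 42177/(-2136) + 1/((-38573 + (-71 - 84)*77)*(23 + (½)/13)) = 42177*(-1/2136) + 1/((-38573 - 155*77)*(23 + (½)*(1/13))) = -14059/712 + 1/((-38573 - 11935)*(23 + 1/26)) = -14059/712 + 1/((-50508)*(599/26)) = -14059/712 - 1/50508*26/599 = -14059/712 - 13/15127146 = -106336277435/5385263976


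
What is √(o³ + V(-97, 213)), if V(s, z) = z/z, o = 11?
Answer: 6*√37 ≈ 36.497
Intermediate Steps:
V(s, z) = 1
√(o³ + V(-97, 213)) = √(11³ + 1) = √(1331 + 1) = √1332 = 6*√37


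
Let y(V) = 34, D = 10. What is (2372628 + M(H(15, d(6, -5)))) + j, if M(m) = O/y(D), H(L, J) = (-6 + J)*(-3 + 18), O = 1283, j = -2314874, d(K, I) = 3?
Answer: 1964919/34 ≈ 57792.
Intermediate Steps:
H(L, J) = -90 + 15*J (H(L, J) = (-6 + J)*15 = -90 + 15*J)
M(m) = 1283/34
(2372628 + M(H(15, d(6, -5)))) + j = (2372628 + 1283/34) - 2314874 = 80670635/34 - 2314874 = 1964919/34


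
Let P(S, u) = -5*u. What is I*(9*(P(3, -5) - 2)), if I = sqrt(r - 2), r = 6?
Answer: 414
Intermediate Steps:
I = 2 (I = sqrt(6 - 2) = sqrt(4) = 2)
I*(9*(P(3, -5) - 2)) = 2*(9*(-5*(-5) - 2)) = 2*(9*(25 - 2)) = 2*(9*23) = 2*207 = 414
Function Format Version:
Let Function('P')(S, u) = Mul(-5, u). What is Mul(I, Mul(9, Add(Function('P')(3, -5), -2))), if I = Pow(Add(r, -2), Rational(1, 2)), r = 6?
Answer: 414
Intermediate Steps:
I = 2 (I = Pow(Add(6, -2), Rational(1, 2)) = Pow(4, Rational(1, 2)) = 2)
Mul(I, Mul(9, Add(Function('P')(3, -5), -2))) = Mul(2, Mul(9, Add(Mul(-5, -5), -2))) = Mul(2, Mul(9, Add(25, -2))) = Mul(2, Mul(9, 23)) = Mul(2, 207) = 414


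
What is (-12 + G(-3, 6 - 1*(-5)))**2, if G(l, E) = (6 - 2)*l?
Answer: 576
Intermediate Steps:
G(l, E) = 4*l
(-12 + G(-3, 6 - 1*(-5)))**2 = (-12 + 4*(-3))**2 = (-12 - 12)**2 = (-24)**2 = 576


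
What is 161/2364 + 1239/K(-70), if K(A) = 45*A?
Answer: -6407/19700 ≈ -0.32523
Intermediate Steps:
161/2364 + 1239/K(-70) = 161/2364 + 1239/((45*(-70))) = 161*(1/2364) + 1239/(-3150) = 161/2364 + 1239*(-1/3150) = 161/2364 - 59/150 = -6407/19700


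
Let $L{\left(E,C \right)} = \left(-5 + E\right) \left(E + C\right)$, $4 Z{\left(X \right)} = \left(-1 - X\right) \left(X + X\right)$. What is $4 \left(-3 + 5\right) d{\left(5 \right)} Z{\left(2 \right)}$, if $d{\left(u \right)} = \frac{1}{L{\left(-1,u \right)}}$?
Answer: $1$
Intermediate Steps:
$Z{\left(X \right)} = \frac{X \left(-1 - X\right)}{2}$ ($Z{\left(X \right)} = \frac{\left(-1 - X\right) \left(X + X\right)}{4} = \frac{\left(-1 - X\right) 2 X}{4} = \frac{2 X \left(-1 - X\right)}{4} = \frac{X \left(-1 - X\right)}{2}$)
$L{\left(E,C \right)} = \left(-5 + E\right) \left(C + E\right)$
$d{\left(u \right)} = \frac{1}{6 - 6 u}$ ($d{\left(u \right)} = \frac{1}{\left(-1\right)^{2} - 5 u - -5 + u \left(-1\right)} = \frac{1}{1 - 5 u + 5 - u} = \frac{1}{6 - 6 u}$)
$4 \left(-3 + 5\right) d{\left(5 \right)} Z{\left(2 \right)} = 4 \left(-3 + 5\right) \frac{1}{6 \left(1 - 5\right)} \left(\left(- \frac{1}{2}\right) 2 \left(1 + 2\right)\right) = 4 \cdot 2 \frac{1}{6 \left(1 - 5\right)} \left(\left(- \frac{1}{2}\right) 2 \cdot 3\right) = 8 \frac{1}{6 \left(-4\right)} \left(-3\right) = 8 \cdot \frac{1}{6} \left(- \frac{1}{4}\right) \left(-3\right) = 8 \left(- \frac{1}{24}\right) \left(-3\right) = \left(- \frac{1}{3}\right) \left(-3\right) = 1$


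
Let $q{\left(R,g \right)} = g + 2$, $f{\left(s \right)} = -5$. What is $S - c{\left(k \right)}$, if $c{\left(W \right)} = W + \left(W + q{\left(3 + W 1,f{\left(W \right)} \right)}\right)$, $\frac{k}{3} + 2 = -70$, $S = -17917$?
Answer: $-17482$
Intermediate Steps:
$q{\left(R,g \right)} = 2 + g$
$k = -216$ ($k = -6 + 3 \left(-70\right) = -6 - 210 = -216$)
$c{\left(W \right)} = -3 + 2 W$ ($c{\left(W \right)} = W + \left(W + \left(2 - 5\right)\right) = W + \left(W - 3\right) = W + \left(-3 + W\right) = -3 + 2 W$)
$S - c{\left(k \right)} = -17917 - \left(-3 + 2 \left(-216\right)\right) = -17917 - \left(-3 - 432\right) = -17917 - -435 = -17917 + 435 = -17482$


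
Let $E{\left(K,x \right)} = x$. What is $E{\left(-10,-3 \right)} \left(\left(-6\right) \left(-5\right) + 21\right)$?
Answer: $-153$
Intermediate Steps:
$E{\left(-10,-3 \right)} \left(\left(-6\right) \left(-5\right) + 21\right) = - 3 \left(\left(-6\right) \left(-5\right) + 21\right) = - 3 \left(30 + 21\right) = \left(-3\right) 51 = -153$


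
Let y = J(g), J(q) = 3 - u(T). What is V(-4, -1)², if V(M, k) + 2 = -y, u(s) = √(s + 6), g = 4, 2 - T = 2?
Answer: (5 - √6)² ≈ 6.5051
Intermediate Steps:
T = 0 (T = 2 - 1*2 = 2 - 2 = 0)
u(s) = √(6 + s)
J(q) = 3 - √6 (J(q) = 3 - √(6 + 0) = 3 - √6)
y = 3 - √6 ≈ 0.55051
V(M, k) = -5 + √6 (V(M, k) = -2 - (3 - √6) = -2 + (-3 + √6) = -5 + √6)
V(-4, -1)² = (-5 + √6)²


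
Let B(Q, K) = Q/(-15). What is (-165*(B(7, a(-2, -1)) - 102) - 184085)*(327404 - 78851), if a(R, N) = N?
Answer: -41552593434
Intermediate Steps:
B(Q, K) = -Q/15 (B(Q, K) = Q*(-1/15) = -Q/15)
(-165*(B(7, a(-2, -1)) - 102) - 184085)*(327404 - 78851) = (-165*(-1/15*7 - 102) - 184085)*(327404 - 78851) = (-165*(-7/15 - 102) - 184085)*248553 = (-165*(-1537/15) - 184085)*248553 = (16907 - 184085)*248553 = -167178*248553 = -41552593434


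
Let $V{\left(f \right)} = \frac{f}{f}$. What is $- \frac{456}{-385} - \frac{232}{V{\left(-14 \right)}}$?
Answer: $- \frac{88864}{385} \approx -230.82$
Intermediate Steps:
$V{\left(f \right)} = 1$
$- \frac{456}{-385} - \frac{232}{V{\left(-14 \right)}} = - \frac{456}{-385} - \frac{232}{1} = \left(-456\right) \left(- \frac{1}{385}\right) - 232 = \frac{456}{385} - 232 = - \frac{88864}{385}$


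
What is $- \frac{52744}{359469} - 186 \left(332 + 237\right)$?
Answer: $- \frac{38044094890}{359469} \approx -1.0583 \cdot 10^{5}$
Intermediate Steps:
$- \frac{52744}{359469} - 186 \left(332 + 237\right) = \left(-52744\right) \frac{1}{359469} - 186 \cdot 569 = - \frac{52744}{359469} - 105834 = - \frac{38044094890}{359469}$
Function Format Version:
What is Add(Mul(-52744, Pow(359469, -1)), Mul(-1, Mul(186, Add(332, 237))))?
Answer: Rational(-38044094890, 359469) ≈ -1.0583e+5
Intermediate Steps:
Add(Mul(-52744, Pow(359469, -1)), Mul(-1, Mul(186, Add(332, 237)))) = Add(Mul(-52744, Rational(1, 359469)), Mul(-1, Mul(186, 569))) = Add(Rational(-52744, 359469), Mul(-1, 105834)) = Add(Rational(-52744, 359469), -105834) = Rational(-38044094890, 359469)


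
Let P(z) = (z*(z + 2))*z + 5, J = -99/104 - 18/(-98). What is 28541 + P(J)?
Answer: 3777848863705181/132339124736 ≈ 28547.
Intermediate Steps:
J = -3915/5096 (J = -99*1/104 - 18*(-1/98) = -99/104 + 9/49 = -3915/5096 ≈ -0.76825)
P(z) = 5 + z²*(2 + z) (P(z) = (z*(2 + z))*z + 5 = z²*(2 + z) + 5 = 5 + z²*(2 + z))
28541 + P(J) = 28541 + (5 + (-3915/5096)³ + 2*(-3915/5096)²) = 28541 + (5 - 60006085875/132339124736 + 2*(15327225/25969216)) = 28541 + (5 - 60006085875/132339124736 + 15327225/12984608) = 28541 + 757904615005/132339124736 = 3777848863705181/132339124736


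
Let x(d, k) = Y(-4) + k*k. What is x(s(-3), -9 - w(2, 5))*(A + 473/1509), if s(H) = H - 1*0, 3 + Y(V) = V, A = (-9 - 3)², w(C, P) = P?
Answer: 13719447/503 ≈ 27275.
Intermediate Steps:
A = 144 (A = (-12)² = 144)
Y(V) = -3 + V
s(H) = H (s(H) = H + 0 = H)
x(d, k) = -7 + k² (x(d, k) = (-3 - 4) + k*k = -7 + k²)
x(s(-3), -9 - w(2, 5))*(A + 473/1509) = (-7 + (-9 - 1*5)²)*(144 + 473/1509) = (-7 + (-9 - 5)²)*(144 + 473*(1/1509)) = (-7 + (-14)²)*(144 + 473/1509) = (-7 + 196)*(217769/1509) = 189*(217769/1509) = 13719447/503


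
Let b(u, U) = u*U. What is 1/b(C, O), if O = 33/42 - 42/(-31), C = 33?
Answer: 434/30657 ≈ 0.014157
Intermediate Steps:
O = 929/434 (O = 33*(1/42) - 42*(-1/31) = 11/14 + 42/31 = 929/434 ≈ 2.1406)
b(u, U) = U*u
1/b(C, O) = 1/((929/434)*33) = 1/(30657/434) = 434/30657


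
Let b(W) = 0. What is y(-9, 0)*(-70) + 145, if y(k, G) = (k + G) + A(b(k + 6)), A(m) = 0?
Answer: 775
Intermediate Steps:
y(k, G) = G + k (y(k, G) = (k + G) + 0 = (G + k) + 0 = G + k)
y(-9, 0)*(-70) + 145 = (0 - 9)*(-70) + 145 = -9*(-70) + 145 = 630 + 145 = 775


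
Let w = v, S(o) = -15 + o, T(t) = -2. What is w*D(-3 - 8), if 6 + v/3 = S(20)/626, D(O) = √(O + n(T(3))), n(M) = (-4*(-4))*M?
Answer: -11253*I*√43/626 ≈ -117.88*I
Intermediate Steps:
n(M) = 16*M
D(O) = √(-32 + O) (D(O) = √(O + 16*(-2)) = √(O - 32) = √(-32 + O))
v = -11253/626 (v = -18 + 3*((-15 + 20)/626) = -18 + 3*(5*(1/626)) = -18 + 3*(5/626) = -18 + 15/626 = -11253/626 ≈ -17.976)
w = -11253/626 ≈ -17.976
w*D(-3 - 8) = -11253*√(-32 + (-3 - 8))/626 = -11253*√(-32 - 11)/626 = -11253*I*√43/626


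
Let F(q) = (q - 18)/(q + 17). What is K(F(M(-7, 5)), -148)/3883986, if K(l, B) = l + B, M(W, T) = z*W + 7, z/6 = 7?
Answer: -7931/209735244 ≈ -3.7814e-5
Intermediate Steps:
z = 42 (z = 6*7 = 42)
M(W, T) = 7 + 42*W (M(W, T) = 42*W + 7 = 7 + 42*W)
F(q) = (-18 + q)/(17 + q)
K(l, B) = B + l
K(F(M(-7, 5)), -148)/3883986 = (-148 + (-18 + (7 + 42*(-7)))/(17 + (7 + 42*(-7))))/3883986 = (-148 + (-18 + (7 - 294))/(17 + (7 - 294)))*(1/3883986) = (-148 + (-18 - 287)/(17 - 287))*(1/3883986) = (-148 - 305/(-270))*(1/3883986) = (-148 - 1/270*(-305))*(1/3883986) = (-148 + 61/54)*(1/3883986) = -7931/54*1/3883986 = -7931/209735244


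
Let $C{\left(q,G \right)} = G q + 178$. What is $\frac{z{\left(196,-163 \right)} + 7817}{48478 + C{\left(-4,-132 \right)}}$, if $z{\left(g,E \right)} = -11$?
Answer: $\frac{3903}{24592} \approx 0.15871$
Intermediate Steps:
$C{\left(q,G \right)} = 178 + G q$
$\frac{z{\left(196,-163 \right)} + 7817}{48478 + C{\left(-4,-132 \right)}} = \frac{-11 + 7817}{48478 + \left(178 - -528\right)} = \frac{7806}{48478 + \left(178 + 528\right)} = \frac{7806}{48478 + 706} = \frac{7806}{49184} = 7806 \cdot \frac{1}{49184} = \frac{3903}{24592}$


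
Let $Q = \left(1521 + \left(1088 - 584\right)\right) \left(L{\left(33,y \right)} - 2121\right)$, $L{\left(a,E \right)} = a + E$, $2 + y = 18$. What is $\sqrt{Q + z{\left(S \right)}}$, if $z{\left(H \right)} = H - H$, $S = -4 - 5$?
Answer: $90 i \sqrt{518} \approx 2048.4 i$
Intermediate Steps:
$S = -9$
$y = 16$ ($y = -2 + 18 = 16$)
$L{\left(a,E \right)} = E + a$
$z{\left(H \right)} = 0$
$Q = -4195800$ ($Q = \left(1521 + \left(1088 - 584\right)\right) \left(\left(16 + 33\right) - 2121\right) = \left(1521 + \left(1088 - 584\right)\right) \left(49 - 2121\right) = \left(1521 + 504\right) \left(-2072\right) = 2025 \left(-2072\right) = -4195800$)
$\sqrt{Q + z{\left(S \right)}} = \sqrt{-4195800 + 0} = \sqrt{-4195800} = 90 i \sqrt{518}$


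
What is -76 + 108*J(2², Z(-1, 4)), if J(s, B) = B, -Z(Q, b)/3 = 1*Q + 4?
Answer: -1048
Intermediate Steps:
Z(Q, b) = -12 - 3*Q (Z(Q, b) = -3*(1*Q + 4) = -3*(Q + 4) = -3*(4 + Q) = -12 - 3*Q)
-76 + 108*J(2², Z(-1, 4)) = -76 + 108*(-12 - 3*(-1)) = -76 + 108*(-12 + 3) = -76 + 108*(-9) = -76 - 972 = -1048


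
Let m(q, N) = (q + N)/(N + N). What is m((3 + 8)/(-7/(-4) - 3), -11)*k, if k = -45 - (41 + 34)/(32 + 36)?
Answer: -5643/136 ≈ -41.493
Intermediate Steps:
m(q, N) = (N + q)/(2*N) (m(q, N) = (N + q)/((2*N)) = (N + q)*(1/(2*N)) = (N + q)/(2*N))
k = -3135/68 (k = -45 - 75/68 = -3135/68 ≈ -46.103)
m((3 + 8)/(-7/(-4) - 3), -11)*k = ((½)*(-11 + (3 + 8)/(-7/(-4) - 3))/(-11))*(-3135/68) = ((½)*(-1/11)*(-11 + 11/(-7*(-¼) - 3)))*(-3135/68) = ((½)*(-1/11)*(-11 + 11/(7/4 - 3)))*(-3135/68) = ((½)*(-1/11)*(-11 + 11/(-5/4)))*(-3135/68) = ((½)*(-1/11)*(-11 + 11*(-⅘)))*(-3135/68) = ((½)*(-1/11)*(-11 - 44/5))*(-3135/68) = ((½)*(-1/11)*(-99/5))*(-3135/68) = (9/10)*(-3135/68) = -5643/136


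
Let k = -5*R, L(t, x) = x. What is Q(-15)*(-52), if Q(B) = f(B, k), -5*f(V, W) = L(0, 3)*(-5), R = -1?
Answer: -156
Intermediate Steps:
k = 5 (k = -5*(-1) = 5)
f(V, W) = 3 (f(V, W) = -3*(-5)/5 = -⅕*(-15) = 3)
Q(B) = 3
Q(-15)*(-52) = 3*(-52) = -156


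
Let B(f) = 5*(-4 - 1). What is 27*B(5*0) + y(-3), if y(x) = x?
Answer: -678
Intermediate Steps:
B(f) = -25 (B(f) = 5*(-5) = -25)
27*B(5*0) + y(-3) = 27*(-25) - 3 = -675 - 3 = -678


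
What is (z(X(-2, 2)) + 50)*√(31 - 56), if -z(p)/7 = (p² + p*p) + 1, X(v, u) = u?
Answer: -65*I ≈ -65.0*I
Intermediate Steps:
z(p) = -7 - 14*p² (z(p) = -7*((p² + p*p) + 1) = -7*((p² + p²) + 1) = -7*(2*p² + 1) = -7*(1 + 2*p²) = -7 - 14*p²)
(z(X(-2, 2)) + 50)*√(31 - 56) = ((-7 - 14*2²) + 50)*√(31 - 56) = ((-7 - 14*4) + 50)*√(-25) = ((-7 - 56) + 50)*(5*I) = (-63 + 50)*(5*I) = -65*I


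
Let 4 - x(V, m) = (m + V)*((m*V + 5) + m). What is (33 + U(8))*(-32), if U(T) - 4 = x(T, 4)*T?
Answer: 123744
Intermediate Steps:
x(V, m) = 4 - (V + m)*(5 + m + V*m) (x(V, m) = 4 - (m + V)*((m*V + 5) + m) = 4 - (V + m)*((V*m + 5) + m) = 4 - (V + m)*((5 + V*m) + m) = 4 - (V + m)*(5 + m + V*m))
U(T) = 4 + T*(-32 - 25*T - 4*T²) (U(T) = 4 + (4 - 1*4² - 5*T - 5*4 - 1*T*4 - 1*T*4² - 1*4*T²)*T = 4 + (4 - 1*16 - 5*T - 20 - 4*T - 1*T*16 - 4*T²)*T = 4 + (4 - 16 - 5*T - 20 - 4*T - 16*T - 4*T²)*T = 4 + (-32 - 25*T - 4*T²)*T = 4 + T*(-32 - 25*T - 4*T²))
(33 + U(8))*(-32) = (33 + (4 - 1*8*(32 + 4*8² + 25*8)))*(-32) = (33 + (4 - 1*8*(32 + 4*64 + 200)))*(-32) = (33 + (4 - 1*8*(32 + 256 + 200)))*(-32) = (33 + (4 - 1*8*488))*(-32) = (33 + (4 - 3904))*(-32) = (33 - 3900)*(-32) = -3867*(-32) = 123744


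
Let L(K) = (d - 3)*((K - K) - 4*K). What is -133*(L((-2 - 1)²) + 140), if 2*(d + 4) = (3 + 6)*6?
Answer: 77140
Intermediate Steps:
d = 23 (d = -4 + ((3 + 6)*6)/2 = -4 + (9*6)/2 = -4 + (½)*54 = -4 + 27 = 23)
L(K) = -80*K (L(K) = (23 - 3)*((K - K) - 4*K) = 20*(0 - 4*K) = 20*(-4*K) = -80*K)
-133*(L((-2 - 1)²) + 140) = -133*(-80*(-2 - 1)² + 140) = -133*(-80*(-3)² + 140) = -133*(-80*9 + 140) = -133*(-720 + 140) = -133*(-580) = 77140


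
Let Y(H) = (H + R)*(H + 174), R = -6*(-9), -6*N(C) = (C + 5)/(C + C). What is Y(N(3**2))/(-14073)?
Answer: -27312601/41036868 ≈ -0.66556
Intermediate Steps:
N(C) = -(5 + C)/(12*C) (N(C) = -(C + 5)/(6*(C + C)) = -(5 + C)/(6*(2*C)) = -(5 + C)*1/(2*C)/6 = -(5 + C)/(12*C))
R = 54
Y(H) = (54 + H)*(174 + H) (Y(H) = (H + 54)*(H + 174) = (54 + H)*(174 + H))
Y(N(3**2))/(-14073) = (9396 + ((-5 - 1*3**2)/(12*(3**2)))**2 + 228*((-5 - 1*3**2)/(12*(3**2))))/(-14073) = (9396 + ((1/12)*(-5 - 1*9)/9)**2 + 228*((1/12)*(-5 - 1*9)/9))*(-1/14073) = (9396 + ((1/12)*(1/9)*(-5 - 9))**2 + 228*((1/12)*(1/9)*(-5 - 9)))*(-1/14073) = (9396 + ((1/12)*(1/9)*(-14))**2 + 228*((1/12)*(1/9)*(-14)))*(-1/14073) = (9396 + (-7/54)**2 + 228*(-7/54))*(-1/14073) = (9396 + 49/2916 - 266/9)*(-1/14073) = (27312601/2916)*(-1/14073) = -27312601/41036868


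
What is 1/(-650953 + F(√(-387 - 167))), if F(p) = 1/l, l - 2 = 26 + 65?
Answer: -93/60538628 ≈ -1.5362e-6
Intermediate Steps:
l = 93 (l = 2 + (26 + 65) = 2 + 91 = 93)
F(p) = 1/93
1/(-650953 + F(√(-387 - 167))) = 1/(-650953 + 1/93) = 1/(-60538628/93) = -93/60538628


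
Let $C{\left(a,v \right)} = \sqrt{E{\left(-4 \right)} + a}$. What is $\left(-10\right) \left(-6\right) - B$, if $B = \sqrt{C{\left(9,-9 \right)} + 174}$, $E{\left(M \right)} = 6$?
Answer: $60 - \sqrt{174 + \sqrt{15}} \approx 46.663$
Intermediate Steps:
$C{\left(a,v \right)} = \sqrt{6 + a}$
$B = \sqrt{174 + \sqrt{15}}$ ($B = \sqrt{\sqrt{6 + 9} + 174} = \sqrt{\sqrt{15} + 174} = \sqrt{174 + \sqrt{15}} \approx 13.337$)
$\left(-10\right) \left(-6\right) - B = \left(-10\right) \left(-6\right) - \sqrt{174 + \sqrt{15}} = 60 - \sqrt{174 + \sqrt{15}}$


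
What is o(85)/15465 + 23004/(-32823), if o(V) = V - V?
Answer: -2556/3647 ≈ -0.70085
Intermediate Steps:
o(V) = 0
o(85)/15465 + 23004/(-32823) = 0/15465 + 23004/(-32823) = 0*(1/15465) + 23004*(-1/32823) = 0 - 2556/3647 = -2556/3647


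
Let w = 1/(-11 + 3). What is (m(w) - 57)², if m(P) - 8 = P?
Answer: 154449/64 ≈ 2413.3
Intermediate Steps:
w = -⅛ (w = 1/(-8) = -⅛ ≈ -0.12500)
m(P) = 8 + P
(m(w) - 57)² = ((8 - ⅛) - 57)² = (63/8 - 57)² = (-393/8)² = 154449/64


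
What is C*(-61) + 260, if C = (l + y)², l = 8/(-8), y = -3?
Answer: -716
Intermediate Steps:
l = -1 (l = 8*(-⅛) = -1)
C = 16 (C = (-1 - 3)² = (-4)² = 16)
C*(-61) + 260 = 16*(-61) + 260 = -976 + 260 = -716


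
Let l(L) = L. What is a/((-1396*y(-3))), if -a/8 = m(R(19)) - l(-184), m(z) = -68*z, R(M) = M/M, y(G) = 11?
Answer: 232/3839 ≈ 0.060432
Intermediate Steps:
R(M) = 1
a = -928 (a = -8*(-68*1 - 1*(-184)) = -8*(-68 + 184) = -8*116 = -928)
a/((-1396*y(-3))) = -928/((-1396*11)) = -928/(-15356) = -928*(-1/15356) = 232/3839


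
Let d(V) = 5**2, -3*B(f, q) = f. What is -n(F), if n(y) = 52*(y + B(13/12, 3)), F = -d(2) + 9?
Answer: 7657/9 ≈ 850.78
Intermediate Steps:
B(f, q) = -f/3
d(V) = 25
F = -16 (F = -1*25 + 9 = -25 + 9 = -16)
n(y) = -169/9 + 52*y (n(y) = 52*(y - 13/(3*12)) = 52*(y - 1/3*13/12) = 52*(y - 13/36) = 52*(-13/36 + y) = -169/9 + 52*y)
-n(F) = -(-169/9 + 52*(-16)) = -(-169/9 - 832) = -1*(-7657/9) = 7657/9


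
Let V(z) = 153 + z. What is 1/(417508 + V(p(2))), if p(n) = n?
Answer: 1/417663 ≈ 2.3943e-6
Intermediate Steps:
1/(417508 + V(p(2))) = 1/(417508 + (153 + 2)) = 1/(417508 + 155) = 1/417663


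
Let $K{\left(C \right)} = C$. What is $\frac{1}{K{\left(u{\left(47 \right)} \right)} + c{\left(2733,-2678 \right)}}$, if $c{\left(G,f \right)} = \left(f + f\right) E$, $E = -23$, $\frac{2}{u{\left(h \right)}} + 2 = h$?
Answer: $\frac{45}{5543462} \approx 8.1177 \cdot 10^{-6}$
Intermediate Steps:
$u{\left(h \right)} = \frac{2}{-2 + h}$
$c{\left(G,f \right)} = - 46 f$ ($c{\left(G,f \right)} = \left(f + f\right) \left(-23\right) = 2 f \left(-23\right) = - 46 f$)
$\frac{1}{K{\left(u{\left(47 \right)} \right)} + c{\left(2733,-2678 \right)}} = \frac{1}{\frac{2}{-2 + 47} - -123188} = \frac{1}{\frac{2}{45} + 123188} = \frac{1}{\frac{5543462}{45}} = \frac{45}{5543462}$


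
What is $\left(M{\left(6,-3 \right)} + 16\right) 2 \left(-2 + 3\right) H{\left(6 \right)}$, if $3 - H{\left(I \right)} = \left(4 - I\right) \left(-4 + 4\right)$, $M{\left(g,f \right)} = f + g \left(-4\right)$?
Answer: $-66$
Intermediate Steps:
$M{\left(g,f \right)} = f - 4 g$
$H{\left(I \right)} = 3$ ($H{\left(I \right)} = 3 - \left(4 - I\right) \left(-4 + 4\right) = 3 - \left(4 - I\right) 0 = 3 - 0 = 3 + 0 = 3$)
$\left(M{\left(6,-3 \right)} + 16\right) 2 \left(-2 + 3\right) H{\left(6 \right)} = \left(\left(-3 - 24\right) + 16\right) 2 \left(-2 + 3\right) 3 = \left(\left(-3 - 24\right) + 16\right) 2 \cdot 1 \cdot 3 = \left(-27 + 16\right) 2 \cdot 3 = \left(-11\right) 6 = -66$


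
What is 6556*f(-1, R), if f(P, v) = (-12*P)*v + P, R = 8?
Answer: 622820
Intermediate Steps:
f(P, v) = P - 12*P*v (f(P, v) = -12*P*v + P = P - 12*P*v)
6556*f(-1, R) = 6556*(-(1 - 12*8)) = 6556*(-(1 - 96)) = 6556*(-1*(-95)) = 6556*95 = 622820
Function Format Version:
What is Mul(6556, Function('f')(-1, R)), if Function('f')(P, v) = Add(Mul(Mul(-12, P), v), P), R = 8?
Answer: 622820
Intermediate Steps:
Function('f')(P, v) = Add(P, Mul(-12, P, v)) (Function('f')(P, v) = Add(Mul(-12, P, v), P) = Add(P, Mul(-12, P, v)))
Mul(6556, Function('f')(-1, R)) = Mul(6556, Mul(-1, Add(1, Mul(-12, 8)))) = Mul(6556, Mul(-1, Add(1, -96))) = Mul(6556, Mul(-1, -95)) = Mul(6556, 95) = 622820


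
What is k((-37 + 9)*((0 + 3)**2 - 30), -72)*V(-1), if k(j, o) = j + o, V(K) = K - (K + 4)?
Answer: -2064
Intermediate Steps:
V(K) = -4 (V(K) = K - (4 + K) = K + (-4 - K) = -4)
k((-37 + 9)*((0 + 3)**2 - 30), -72)*V(-1) = ((-37 + 9)*((0 + 3)**2 - 30) - 72)*(-4) = (-28*(3**2 - 30) - 72)*(-4) = (-28*(9 - 30) - 72)*(-4) = (-28*(-21) - 72)*(-4) = (588 - 72)*(-4) = 516*(-4) = -2064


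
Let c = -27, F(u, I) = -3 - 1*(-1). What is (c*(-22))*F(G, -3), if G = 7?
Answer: -1188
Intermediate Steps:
F(u, I) = -2 (F(u, I) = -3 + 1 = -2)
(c*(-22))*F(G, -3) = -27*(-22)*(-2) = 594*(-2) = -1188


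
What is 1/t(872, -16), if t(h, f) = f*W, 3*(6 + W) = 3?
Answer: 1/80 ≈ 0.012500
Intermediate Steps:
W = -5 (W = -6 + (1/3)*3 = -6 + 1 = -5)
t(h, f) = -5*f (t(h, f) = f*(-5) = -5*f)
1/t(872, -16) = 1/(-5*(-16)) = 1/80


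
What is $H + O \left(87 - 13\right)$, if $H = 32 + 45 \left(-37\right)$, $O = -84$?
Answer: $-7849$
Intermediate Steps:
$H = -1633$ ($H = 32 - 1665 = -1633$)
$H + O \left(87 - 13\right) = -1633 - 84 \left(87 - 13\right) = -1633 - 6216 = -7849$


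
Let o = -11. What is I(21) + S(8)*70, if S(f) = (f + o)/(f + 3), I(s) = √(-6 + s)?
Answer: -210/11 + √15 ≈ -15.218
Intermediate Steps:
S(f) = (-11 + f)/(3 + f) (S(f) = (f - 11)/(f + 3) = (-11 + f)/(3 + f))
I(21) + S(8)*70 = √(-6 + 21) + ((-11 + 8)/(3 + 8))*70 = √15 + (-3/11)*70 = √15 + ((1/11)*(-3))*70 = √15 - 3/11*70 = √15 - 210/11 = -210/11 + √15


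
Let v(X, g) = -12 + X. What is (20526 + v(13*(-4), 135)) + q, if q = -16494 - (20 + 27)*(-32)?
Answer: 5472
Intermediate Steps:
q = -14990 (q = -16494 - 47*(-32) = -16494 - 1*(-1504) = -16494 + 1504 = -14990)
(20526 + v(13*(-4), 135)) + q = (20526 + (-12 + 13*(-4))) - 14990 = (20526 + (-12 - 52)) - 14990 = (20526 - 64) - 14990 = 20462 - 14990 = 5472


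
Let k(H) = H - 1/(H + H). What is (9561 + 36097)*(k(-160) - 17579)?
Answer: -129588339091/160 ≈ -8.0993e+8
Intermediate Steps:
k(H) = H - 1/(2*H)
(9561 + 36097)*(k(-160) - 17579) = (9561 + 36097)*((-160 - ½/(-160)) - 17579) = 45658*((-160 - ½*(-1/160)) - 17579) = 45658*((-160 + 1/320) - 17579) = 45658*(-51199/320 - 17579) = 45658*(-5676479/320) = -129588339091/160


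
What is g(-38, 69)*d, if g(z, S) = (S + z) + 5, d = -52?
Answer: -1872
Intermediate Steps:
g(z, S) = 5 + S + z
g(-38, 69)*d = (5 + 69 - 38)*(-52) = 36*(-52) = -1872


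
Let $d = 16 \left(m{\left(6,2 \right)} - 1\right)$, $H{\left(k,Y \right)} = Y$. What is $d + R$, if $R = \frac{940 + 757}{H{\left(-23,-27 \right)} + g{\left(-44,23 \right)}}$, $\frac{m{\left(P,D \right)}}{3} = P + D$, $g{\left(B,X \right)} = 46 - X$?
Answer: $- \frac{225}{4} \approx -56.25$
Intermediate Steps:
$m{\left(P,D \right)} = 3 D + 3 P$ ($m{\left(P,D \right)} = 3 \left(P + D\right) = 3 \left(D + P\right) = 3 D + 3 P$)
$d = 368$ ($d = 16 \left(\left(3 \cdot 2 + 3 \cdot 6\right) - 1\right) = 16 \left(\left(6 + 18\right) - 1\right) = 16 \left(24 - 1\right) = 16 \cdot 23 = 368$)
$R = - \frac{1697}{4}$ ($R = \frac{940 + 757}{-27 + \left(46 - 23\right)} = \frac{1697}{-27 + \left(46 - 23\right)} = \frac{1697}{-27 + 23} = \frac{1697}{-4} = 1697 \left(- \frac{1}{4}\right) = - \frac{1697}{4} \approx -424.25$)
$d + R = 368 - \frac{1697}{4} = - \frac{225}{4}$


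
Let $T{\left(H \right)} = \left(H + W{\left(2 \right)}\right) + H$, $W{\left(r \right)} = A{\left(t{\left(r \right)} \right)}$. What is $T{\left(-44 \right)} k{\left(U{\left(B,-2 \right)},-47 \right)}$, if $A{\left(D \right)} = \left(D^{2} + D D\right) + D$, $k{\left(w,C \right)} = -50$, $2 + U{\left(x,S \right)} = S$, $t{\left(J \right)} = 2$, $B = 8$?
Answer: $3900$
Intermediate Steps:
$U{\left(x,S \right)} = -2 + S$
$A{\left(D \right)} = D + 2 D^{2}$ ($A{\left(D \right)} = \left(D^{2} + D^{2}\right) + D = 2 D^{2} + D = D + 2 D^{2}$)
$W{\left(r \right)} = 10$ ($W{\left(r \right)} = 2 \left(1 + 2 \cdot 2\right) = 2 \left(1 + 4\right) = 2 \cdot 5 = 10$)
$T{\left(H \right)} = 10 + 2 H$ ($T{\left(H \right)} = \left(H + 10\right) + H = \left(10 + H\right) + H = 10 + 2 H$)
$T{\left(-44 \right)} k{\left(U{\left(B,-2 \right)},-47 \right)} = \left(10 + 2 \left(-44\right)\right) \left(-50\right) = \left(10 - 88\right) \left(-50\right) = \left(-78\right) \left(-50\right) = 3900$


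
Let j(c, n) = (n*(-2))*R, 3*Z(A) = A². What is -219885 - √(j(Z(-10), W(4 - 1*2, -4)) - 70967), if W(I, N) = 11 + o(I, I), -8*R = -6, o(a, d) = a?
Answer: -219885 - I*√283946/2 ≈ -2.1989e+5 - 266.43*I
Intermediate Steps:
R = ¾ (R = -⅛*(-6) = ¾ ≈ 0.75000)
Z(A) = A²/3
W(I, N) = 11 + I
j(c, n) = -3*n/2 (j(c, n) = (n*(-2))*(¾) = -2*n*(¾) = -3*n/2)
-219885 - √(j(Z(-10), W(4 - 1*2, -4)) - 70967) = -219885 - √(-3*(11 + (4 - 1*2))/2 - 70967) = -219885 - √(-3*(11 + (4 - 2))/2 - 70967) = -219885 - √(-3*(11 + 2)/2 - 70967) = -219885 - √(-3/2*13 - 70967) = -219885 - √(-39/2 - 70967) = -219885 - √(-141973/2) = -219885 - I*√283946/2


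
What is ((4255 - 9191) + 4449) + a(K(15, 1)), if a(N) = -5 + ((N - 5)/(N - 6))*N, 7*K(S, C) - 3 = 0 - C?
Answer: -68847/140 ≈ -491.76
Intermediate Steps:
K(S, C) = 3/7 - C/7 (K(S, C) = 3/7 + (0 - C)/7 = 3/7 + (-C)/7 = 3/7 - C/7)
a(N) = -5 + N*(-5 + N)/(-6 + N) (a(N) = -5 + ((-5 + N)/(-6 + N))*N = -5 + N*(-5 + N)/(-6 + N))
((4255 - 9191) + 4449) + a(K(15, 1)) = ((4255 - 9191) + 4449) + (30 + (3/7 - 1/7*1)**2 - 10*(3/7 - 1/7*1))/(-6 + (3/7 - 1/7*1)) = (-4936 + 4449) + (30 + (3/7 - 1/7)**2 - 10*(3/7 - 1/7))/(-6 + (3/7 - 1/7)) = -487 + (30 + (2/7)**2 - 10*2/7)/(-6 + 2/7) = -487 + (30 + 4/49 - 20/7)/(-40/7) = -487 - 7/40*1334/49 = -487 - 667/140 = -68847/140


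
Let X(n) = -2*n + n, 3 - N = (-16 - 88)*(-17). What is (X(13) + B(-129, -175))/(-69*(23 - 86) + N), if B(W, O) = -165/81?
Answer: -203/34857 ≈ -0.0058238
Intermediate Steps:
B(W, O) = -55/27 (B(W, O) = -165*1/81 = -55/27)
N = -1765 (N = 3 - (-16 - 88)*(-17) = 3 - (-104)*(-17) = 3 - 1*1768 = 3 - 1768 = -1765)
X(n) = -n
(X(13) + B(-129, -175))/(-69*(23 - 86) + N) = (-1*13 - 55/27)/(-69*(23 - 86) - 1765) = (-13 - 55/27)/(-69*(-63) - 1765) = -406/(27*(4347 - 1765)) = -406/27/2582 = -406/27*1/2582 = -203/34857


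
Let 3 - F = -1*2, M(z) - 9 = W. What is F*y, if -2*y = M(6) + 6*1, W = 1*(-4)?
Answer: -55/2 ≈ -27.500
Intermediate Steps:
W = -4
M(z) = 5 (M(z) = 9 - 4 = 5)
F = 5 (F = 3 - (-1)*2 = 3 - 1*(-2) = 3 + 2 = 5)
y = -11/2 (y = -(5 + 6*1)/2 = -(5 + 6)/2 = -1/2*11 = -11/2 ≈ -5.5000)
F*y = 5*(-11/2) = -55/2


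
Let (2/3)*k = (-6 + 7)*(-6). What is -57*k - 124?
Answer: 389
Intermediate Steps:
k = -9 (k = 3*((-6 + 7)*(-6))/2 = 3*(1*(-6))/2 = (3/2)*(-6) = -9)
-57*k - 124 = -57*(-9) - 124 = 513 - 124 = 389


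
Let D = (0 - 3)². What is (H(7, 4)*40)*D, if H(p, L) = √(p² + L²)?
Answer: 360*√65 ≈ 2902.4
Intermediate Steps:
H(p, L) = √(L² + p²)
D = 9 (D = (-3)² = 9)
(H(7, 4)*40)*D = (√(4² + 7²)*40)*9 = (√(16 + 49)*40)*9 = (√65*40)*9 = (40*√65)*9 = 360*√65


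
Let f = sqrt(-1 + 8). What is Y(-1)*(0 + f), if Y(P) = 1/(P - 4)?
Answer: -sqrt(7)/5 ≈ -0.52915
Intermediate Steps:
f = sqrt(7) ≈ 2.6458
Y(P) = 1/(-4 + P)
Y(-1)*(0 + f) = (0 + sqrt(7))/(-4 - 1) = sqrt(7)/(-5) = -sqrt(7)/5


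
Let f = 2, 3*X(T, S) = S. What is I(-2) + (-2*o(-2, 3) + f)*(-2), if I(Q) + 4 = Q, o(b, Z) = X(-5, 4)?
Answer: -14/3 ≈ -4.6667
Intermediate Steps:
X(T, S) = S/3
o(b, Z) = 4/3 (o(b, Z) = (⅓)*4 = 4/3)
I(Q) = -4 + Q
I(-2) + (-2*o(-2, 3) + f)*(-2) = (-4 - 2) + (-2*4/3 + 2)*(-2) = -6 + (-8/3 + 2)*(-2) = -6 - ⅔*(-2) = -6 + 4/3 = -14/3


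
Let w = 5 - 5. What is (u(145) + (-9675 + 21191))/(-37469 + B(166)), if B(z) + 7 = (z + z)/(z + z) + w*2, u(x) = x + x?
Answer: -11806/37475 ≈ -0.31504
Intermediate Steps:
w = 0
u(x) = 2*x
B(z) = -6 (B(z) = -7 + ((z + z)/(z + z) + 0*2) = -7 + ((2*z)/((2*z)) + 0) = -7 + ((2*z)*(1/(2*z)) + 0) = -7 + (1 + 0) = -7 + 1 = -6)
(u(145) + (-9675 + 21191))/(-37469 + B(166)) = (2*145 + (-9675 + 21191))/(-37469 - 6) = (290 + 11516)/(-37475) = 11806*(-1/37475) = -11806/37475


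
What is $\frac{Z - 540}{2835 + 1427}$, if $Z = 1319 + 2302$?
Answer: $\frac{3081}{4262} \approx 0.7229$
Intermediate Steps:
$Z = 3621$
$\frac{Z - 540}{2835 + 1427} = \frac{3621 - 540}{2835 + 1427} = \frac{3081}{4262}$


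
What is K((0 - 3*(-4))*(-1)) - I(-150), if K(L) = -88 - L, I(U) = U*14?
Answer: 2024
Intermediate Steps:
I(U) = 14*U
K((0 - 3*(-4))*(-1)) - I(-150) = (-88 - (0 - 3*(-4))*(-1)) - 14*(-150) = (-88 - (0 + 12)*(-1)) - 1*(-2100) = (-88 - 12*(-1)) + 2100 = (-88 - 1*(-12)) + 2100 = (-88 + 12) + 2100 = -76 + 2100 = 2024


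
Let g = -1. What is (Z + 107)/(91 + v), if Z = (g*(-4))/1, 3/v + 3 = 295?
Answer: 32412/26575 ≈ 1.2196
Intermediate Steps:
v = 3/292 (v = 3/(-3 + 295) = 3/292 ≈ 0.010274)
Z = 4 (Z = -1*(-4)/1 = 4*1 = 4)
(Z + 107)/(91 + v) = (4 + 107)/(91 + 3/292) = 111/(26575/292) = 111*(292/26575) = 32412/26575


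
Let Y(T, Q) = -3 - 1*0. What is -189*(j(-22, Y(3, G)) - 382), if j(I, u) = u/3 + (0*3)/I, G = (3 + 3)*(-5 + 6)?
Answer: 72387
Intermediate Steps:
G = 6 (G = 6*1 = 6)
Y(T, Q) = -3 (Y(T, Q) = -3 + 0 = -3)
j(I, u) = u/3 (j(I, u) = u*(⅓) + 0/I = u/3 + 0 = u/3)
-189*(j(-22, Y(3, G)) - 382) = -189*((⅓)*(-3) - 382) = -189*(-1 - 382) = -189*(-383) = 72387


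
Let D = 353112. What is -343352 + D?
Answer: 9760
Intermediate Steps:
-343352 + D = -343352 + 353112 = 9760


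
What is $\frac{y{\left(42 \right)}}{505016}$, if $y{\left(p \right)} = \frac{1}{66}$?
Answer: $\frac{1}{33331056} \approx 3.0002 \cdot 10^{-8}$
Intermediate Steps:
$y{\left(p \right)} = \frac{1}{66}$
$\frac{y{\left(42 \right)}}{505016} = \frac{1}{66 \cdot 505016} = \frac{1}{66} \cdot \frac{1}{505016} = \frac{1}{33331056}$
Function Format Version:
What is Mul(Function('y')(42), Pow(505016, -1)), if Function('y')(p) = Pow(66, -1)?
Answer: Rational(1, 33331056) ≈ 3.0002e-8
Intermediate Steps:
Function('y')(p) = Rational(1, 66)
Mul(Function('y')(42), Pow(505016, -1)) = Mul(Rational(1, 66), Pow(505016, -1)) = Mul(Rational(1, 66), Rational(1, 505016)) = Rational(1, 33331056)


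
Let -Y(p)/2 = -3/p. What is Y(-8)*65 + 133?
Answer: 337/4 ≈ 84.250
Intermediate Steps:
Y(p) = 6/p (Y(p) = -(-6)/p = 6/p)
Y(-8)*65 + 133 = (6/(-8))*65 + 133 = (6*(-⅛))*65 + 133 = -¾*65 + 133 = -195/4 + 133 = 337/4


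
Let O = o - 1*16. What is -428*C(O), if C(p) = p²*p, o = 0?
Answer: 1753088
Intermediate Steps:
O = -16 (O = 0 - 1*16 = 0 - 16 = -16)
C(p) = p³
-428*C(O) = -428*(-16)³ = -428*(-4096) = 1753088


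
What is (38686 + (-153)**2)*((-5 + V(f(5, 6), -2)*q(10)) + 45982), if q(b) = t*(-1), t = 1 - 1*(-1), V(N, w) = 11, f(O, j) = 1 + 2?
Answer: 2853575725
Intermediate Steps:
f(O, j) = 3
t = 2 (t = 1 + 1 = 2)
q(b) = -2 (q(b) = 2*(-1) = -2)
(38686 + (-153)**2)*((-5 + V(f(5, 6), -2)*q(10)) + 45982) = (38686 + (-153)**2)*((-5 + 11*(-2)) + 45982) = (38686 + 23409)*((-5 - 22) + 45982) = 62095*(-27 + 45982) = 62095*45955 = 2853575725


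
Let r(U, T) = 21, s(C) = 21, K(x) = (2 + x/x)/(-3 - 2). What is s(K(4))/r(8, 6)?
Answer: 1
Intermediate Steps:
K(x) = -⅗ (K(x) = (2 + 1)/(-5) = 3*(-⅕) = -⅗)
s(K(4))/r(8, 6) = 21/21 = 21*(1/21) = 1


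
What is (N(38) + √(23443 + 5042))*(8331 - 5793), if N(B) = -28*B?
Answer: -2700432 + 7614*√3165 ≈ -2.2721e+6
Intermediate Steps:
(N(38) + √(23443 + 5042))*(8331 - 5793) = (-28*38 + √(23443 + 5042))*(8331 - 5793) = (-1064 + √28485)*2538 = (-1064 + 3*√3165)*2538 = -2700432 + 7614*√3165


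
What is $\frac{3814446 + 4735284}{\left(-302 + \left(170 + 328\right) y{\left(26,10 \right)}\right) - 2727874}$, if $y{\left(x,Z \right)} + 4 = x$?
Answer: $- \frac{284991}{90574} \approx -3.1465$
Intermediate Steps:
$y{\left(x,Z \right)} = -4 + x$
$\frac{3814446 + 4735284}{\left(-302 + \left(170 + 328\right) y{\left(26,10 \right)}\right) - 2727874} = \frac{3814446 + 4735284}{\left(-302 + \left(170 + 328\right) \left(-4 + 26\right)\right) - 2727874} = \frac{8549730}{\left(-302 + 498 \cdot 22\right) - 2727874} = \frac{8549730}{\left(-302 + 10956\right) - 2727874} = \frac{8549730}{10654 - 2727874} = \frac{8549730}{-2717220} = 8549730 \left(- \frac{1}{2717220}\right) = - \frac{284991}{90574}$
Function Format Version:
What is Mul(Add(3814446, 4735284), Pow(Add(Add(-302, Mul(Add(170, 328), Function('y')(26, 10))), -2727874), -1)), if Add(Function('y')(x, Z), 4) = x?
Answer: Rational(-284991, 90574) ≈ -3.1465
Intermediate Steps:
Function('y')(x, Z) = Add(-4, x)
Mul(Add(3814446, 4735284), Pow(Add(Add(-302, Mul(Add(170, 328), Function('y')(26, 10))), -2727874), -1)) = Mul(Add(3814446, 4735284), Pow(Add(Add(-302, Mul(Add(170, 328), Add(-4, 26))), -2727874), -1)) = Mul(8549730, Pow(Add(Add(-302, Mul(498, 22)), -2727874), -1)) = Mul(8549730, Pow(Add(Add(-302, 10956), -2727874), -1)) = Mul(8549730, Pow(Add(10654, -2727874), -1)) = Mul(8549730, Pow(-2717220, -1)) = Mul(8549730, Rational(-1, 2717220)) = Rational(-284991, 90574)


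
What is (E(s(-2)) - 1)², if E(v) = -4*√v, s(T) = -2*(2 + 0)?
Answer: -63 + 16*I ≈ -63.0 + 16.0*I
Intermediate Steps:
s(T) = -4 (s(T) = -2*2 = -4)
(E(s(-2)) - 1)² = (-8*I - 1)² = (-1 - 8*I)²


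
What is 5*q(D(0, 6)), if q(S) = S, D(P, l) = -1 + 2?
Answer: 5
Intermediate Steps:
D(P, l) = 1
5*q(D(0, 6)) = 5*1 = 5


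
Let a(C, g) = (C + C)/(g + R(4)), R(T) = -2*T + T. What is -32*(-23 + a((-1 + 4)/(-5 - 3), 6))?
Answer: 748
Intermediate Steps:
R(T) = -T
a(C, g) = 2*C/(-4 + g) (a(C, g) = (C + C)/(g - 1*4) = (2*C)/(g - 4) = (2*C)/(-4 + g) = 2*C/(-4 + g))
-32*(-23 + a((-1 + 4)/(-5 - 3), 6)) = -32*(-23 + 2*((-1 + 4)/(-5 - 3))/(-4 + 6)) = -32*(-23 + 2*(3/(-8))/2) = -32*(-23 + 2*(3*(-1/8))*(1/2)) = -32*(-23 + 2*(-3/8)*(1/2)) = -32*(-23 - 3/8) = -32*(-187/8) = 748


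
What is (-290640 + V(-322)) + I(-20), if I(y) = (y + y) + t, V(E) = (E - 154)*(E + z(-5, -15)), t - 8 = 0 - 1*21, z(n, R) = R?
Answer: -130281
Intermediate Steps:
t = -13 (t = 8 + (0 - 1*21) = 8 + (0 - 21) = 8 - 21 = -13)
V(E) = (-154 + E)*(-15 + E) (V(E) = (E - 154)*(E - 15) = (-154 + E)*(-15 + E))
I(y) = -13 + 2*y (I(y) = (y + y) - 13 = 2*y - 13 = -13 + 2*y)
(-290640 + V(-322)) + I(-20) = (-290640 + (2310 + (-322)**2 - 169*(-322))) + (-13 + 2*(-20)) = (-290640 + (2310 + 103684 + 54418)) + (-13 - 40) = (-290640 + 160412) - 53 = -130228 - 53 = -130281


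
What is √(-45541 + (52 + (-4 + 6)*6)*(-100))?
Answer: I*√51941 ≈ 227.91*I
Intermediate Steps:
√(-45541 + (52 + (-4 + 6)*6)*(-100)) = √(-45541 + (52 + 2*6)*(-100)) = √(-45541 + (52 + 12)*(-100)) = √(-45541 + 64*(-100)) = √(-45541 - 6400) = √(-51941) = I*√51941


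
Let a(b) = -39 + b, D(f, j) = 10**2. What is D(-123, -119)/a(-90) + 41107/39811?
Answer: 1321703/5135619 ≈ 0.25736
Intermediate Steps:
D(f, j) = 100
D(-123, -119)/a(-90) + 41107/39811 = 100/(-39 - 90) + 41107/39811 = 100/(-129) + 41107*(1/39811) = 100*(-1/129) + 41107/39811 = -100/129 + 41107/39811 = 1321703/5135619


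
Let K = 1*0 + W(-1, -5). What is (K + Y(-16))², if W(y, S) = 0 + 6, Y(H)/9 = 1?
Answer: 225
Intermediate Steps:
Y(H) = 9 (Y(H) = 9*1 = 9)
W(y, S) = 6
K = 6 (K = 1*0 + 6 = 0 + 6 = 6)
(K + Y(-16))² = (6 + 9)² = 15² = 225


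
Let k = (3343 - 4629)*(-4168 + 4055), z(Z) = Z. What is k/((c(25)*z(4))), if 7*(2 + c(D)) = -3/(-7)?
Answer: -3560291/190 ≈ -18738.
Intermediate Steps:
c(D) = -95/49 (c(D) = -2 + (-3/(-7))/7 = -2 + (-3*(-⅐))/7 = -2 + (⅐)*(3/7) = -2 + 3/49 = -95/49)
k = 145318 (k = -1286*(-113) = 145318)
k/((c(25)*z(4))) = 145318/((-95/49*4)) = 145318/(-380/49) = 145318*(-49/380) = -3560291/190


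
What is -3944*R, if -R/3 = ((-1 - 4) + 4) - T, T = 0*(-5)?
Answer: -11832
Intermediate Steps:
T = 0
R = 3 (R = -3*(((-1 - 4) + 4) - 1*0) = -3*((-5 + 4) + 0) = -3*(-1 + 0) = -3*(-1) = 3)
-3944*R = -3944*3 = -11832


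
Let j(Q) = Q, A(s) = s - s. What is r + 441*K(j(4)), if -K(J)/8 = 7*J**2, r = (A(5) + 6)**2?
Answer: -395100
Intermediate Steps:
A(s) = 0
r = 36 (r = (0 + 6)**2 = 6**2 = 36)
K(J) = -56*J**2
r + 441*K(j(4)) = 36 + 441*(-56*4**2) = 36 + 441*(-56*16) = 36 + 441*(-896) = 36 - 395136 = -395100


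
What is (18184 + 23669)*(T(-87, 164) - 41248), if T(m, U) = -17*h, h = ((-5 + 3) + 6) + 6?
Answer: -1733467554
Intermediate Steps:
h = 10 (h = (-2 + 6) + 6 = 4 + 6 = 10)
T(m, U) = -170 (T(m, U) = -17*10 = -170)
(18184 + 23669)*(T(-87, 164) - 41248) = (18184 + 23669)*(-170 - 41248) = 41853*(-41418) = -1733467554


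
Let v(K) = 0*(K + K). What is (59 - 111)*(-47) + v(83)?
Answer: 2444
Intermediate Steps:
v(K) = 0 (v(K) = 0*(2*K) = 0)
(59 - 111)*(-47) + v(83) = (59 - 111)*(-47) + 0 = -52*(-47) + 0 = 2444 + 0 = 2444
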